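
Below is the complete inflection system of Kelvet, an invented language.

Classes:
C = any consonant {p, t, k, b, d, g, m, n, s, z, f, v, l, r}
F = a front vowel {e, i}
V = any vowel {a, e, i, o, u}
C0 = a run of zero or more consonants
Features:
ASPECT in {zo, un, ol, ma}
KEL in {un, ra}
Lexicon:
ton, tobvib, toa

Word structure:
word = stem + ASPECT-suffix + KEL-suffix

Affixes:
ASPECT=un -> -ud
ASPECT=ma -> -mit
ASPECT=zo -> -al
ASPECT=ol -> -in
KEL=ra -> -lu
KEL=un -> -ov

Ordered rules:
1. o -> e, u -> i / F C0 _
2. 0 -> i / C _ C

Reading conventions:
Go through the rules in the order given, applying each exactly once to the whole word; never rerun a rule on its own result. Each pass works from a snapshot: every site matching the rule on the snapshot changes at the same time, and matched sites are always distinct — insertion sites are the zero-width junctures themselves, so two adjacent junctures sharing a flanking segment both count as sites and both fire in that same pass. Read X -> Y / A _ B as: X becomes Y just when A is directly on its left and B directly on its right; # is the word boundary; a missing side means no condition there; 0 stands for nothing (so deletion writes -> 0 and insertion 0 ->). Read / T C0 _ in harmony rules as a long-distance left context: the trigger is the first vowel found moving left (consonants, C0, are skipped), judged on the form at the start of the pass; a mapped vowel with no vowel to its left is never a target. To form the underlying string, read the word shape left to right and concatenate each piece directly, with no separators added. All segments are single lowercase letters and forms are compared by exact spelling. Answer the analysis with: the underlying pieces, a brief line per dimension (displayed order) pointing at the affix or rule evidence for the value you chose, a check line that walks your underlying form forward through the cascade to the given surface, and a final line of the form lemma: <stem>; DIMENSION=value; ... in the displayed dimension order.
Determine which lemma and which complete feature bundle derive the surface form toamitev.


underlying: toa-mit-ov
ASPECT=ma - signalled by the affix -mit
KEL=un - signalled by the affix -ov
check: toamitov -> toamitev -> toamitev
lemma: toa; ASPECT=ma; KEL=un


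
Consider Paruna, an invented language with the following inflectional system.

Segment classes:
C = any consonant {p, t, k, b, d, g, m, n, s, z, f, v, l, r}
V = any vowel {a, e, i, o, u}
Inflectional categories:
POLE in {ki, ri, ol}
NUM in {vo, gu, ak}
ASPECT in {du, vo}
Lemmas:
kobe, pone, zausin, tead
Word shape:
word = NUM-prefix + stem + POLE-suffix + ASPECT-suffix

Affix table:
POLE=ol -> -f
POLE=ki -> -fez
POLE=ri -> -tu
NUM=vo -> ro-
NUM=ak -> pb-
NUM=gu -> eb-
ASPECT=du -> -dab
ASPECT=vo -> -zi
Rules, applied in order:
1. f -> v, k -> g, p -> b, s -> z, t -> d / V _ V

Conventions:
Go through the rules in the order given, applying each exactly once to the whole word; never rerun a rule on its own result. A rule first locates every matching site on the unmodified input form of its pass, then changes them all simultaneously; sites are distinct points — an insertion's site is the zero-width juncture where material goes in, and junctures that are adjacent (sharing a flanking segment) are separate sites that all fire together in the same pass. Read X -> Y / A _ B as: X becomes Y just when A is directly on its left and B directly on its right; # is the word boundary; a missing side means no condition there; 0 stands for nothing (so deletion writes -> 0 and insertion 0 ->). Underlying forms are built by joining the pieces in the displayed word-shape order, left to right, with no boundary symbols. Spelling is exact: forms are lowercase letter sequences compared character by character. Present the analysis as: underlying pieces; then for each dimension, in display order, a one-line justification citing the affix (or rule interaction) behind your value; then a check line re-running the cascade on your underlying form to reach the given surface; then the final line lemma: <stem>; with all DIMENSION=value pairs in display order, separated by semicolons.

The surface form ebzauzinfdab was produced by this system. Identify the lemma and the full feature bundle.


underlying: eb-zausin-f-dab
POLE=ol - signalled by the affix -f
NUM=gu - signalled by the affix eb-
ASPECT=du - signalled by the affix -dab
check: ebzausinfdab -> ebzauzinfdab
lemma: zausin; POLE=ol; NUM=gu; ASPECT=du


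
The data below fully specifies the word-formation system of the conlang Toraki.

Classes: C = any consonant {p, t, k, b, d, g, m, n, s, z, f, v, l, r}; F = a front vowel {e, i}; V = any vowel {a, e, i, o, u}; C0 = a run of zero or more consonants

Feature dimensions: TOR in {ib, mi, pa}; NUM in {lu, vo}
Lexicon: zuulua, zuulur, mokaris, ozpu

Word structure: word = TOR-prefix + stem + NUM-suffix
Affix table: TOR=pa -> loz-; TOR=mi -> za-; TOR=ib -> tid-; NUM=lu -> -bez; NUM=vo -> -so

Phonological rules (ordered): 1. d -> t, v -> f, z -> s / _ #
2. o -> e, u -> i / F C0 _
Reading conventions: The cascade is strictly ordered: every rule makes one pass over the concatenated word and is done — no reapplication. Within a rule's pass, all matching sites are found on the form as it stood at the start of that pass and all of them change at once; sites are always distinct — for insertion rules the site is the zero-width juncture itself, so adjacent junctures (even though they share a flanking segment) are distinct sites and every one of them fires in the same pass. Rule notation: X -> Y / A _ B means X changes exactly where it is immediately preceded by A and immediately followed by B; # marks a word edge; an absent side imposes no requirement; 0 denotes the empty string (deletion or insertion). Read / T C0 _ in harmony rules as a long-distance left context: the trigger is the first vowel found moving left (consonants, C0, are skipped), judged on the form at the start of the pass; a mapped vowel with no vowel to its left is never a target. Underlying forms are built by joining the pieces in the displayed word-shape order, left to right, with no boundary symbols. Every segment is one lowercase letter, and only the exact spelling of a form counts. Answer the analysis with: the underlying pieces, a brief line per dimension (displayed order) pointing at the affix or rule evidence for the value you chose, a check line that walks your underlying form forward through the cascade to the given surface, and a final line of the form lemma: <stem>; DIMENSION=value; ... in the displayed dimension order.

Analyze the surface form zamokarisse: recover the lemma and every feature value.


underlying: za-mokaris-so
TOR=mi - signalled by the affix za-
NUM=vo - signalled by the affix -so
check: zamokarisso -> zamokarisso -> zamokarisse
lemma: mokaris; TOR=mi; NUM=vo


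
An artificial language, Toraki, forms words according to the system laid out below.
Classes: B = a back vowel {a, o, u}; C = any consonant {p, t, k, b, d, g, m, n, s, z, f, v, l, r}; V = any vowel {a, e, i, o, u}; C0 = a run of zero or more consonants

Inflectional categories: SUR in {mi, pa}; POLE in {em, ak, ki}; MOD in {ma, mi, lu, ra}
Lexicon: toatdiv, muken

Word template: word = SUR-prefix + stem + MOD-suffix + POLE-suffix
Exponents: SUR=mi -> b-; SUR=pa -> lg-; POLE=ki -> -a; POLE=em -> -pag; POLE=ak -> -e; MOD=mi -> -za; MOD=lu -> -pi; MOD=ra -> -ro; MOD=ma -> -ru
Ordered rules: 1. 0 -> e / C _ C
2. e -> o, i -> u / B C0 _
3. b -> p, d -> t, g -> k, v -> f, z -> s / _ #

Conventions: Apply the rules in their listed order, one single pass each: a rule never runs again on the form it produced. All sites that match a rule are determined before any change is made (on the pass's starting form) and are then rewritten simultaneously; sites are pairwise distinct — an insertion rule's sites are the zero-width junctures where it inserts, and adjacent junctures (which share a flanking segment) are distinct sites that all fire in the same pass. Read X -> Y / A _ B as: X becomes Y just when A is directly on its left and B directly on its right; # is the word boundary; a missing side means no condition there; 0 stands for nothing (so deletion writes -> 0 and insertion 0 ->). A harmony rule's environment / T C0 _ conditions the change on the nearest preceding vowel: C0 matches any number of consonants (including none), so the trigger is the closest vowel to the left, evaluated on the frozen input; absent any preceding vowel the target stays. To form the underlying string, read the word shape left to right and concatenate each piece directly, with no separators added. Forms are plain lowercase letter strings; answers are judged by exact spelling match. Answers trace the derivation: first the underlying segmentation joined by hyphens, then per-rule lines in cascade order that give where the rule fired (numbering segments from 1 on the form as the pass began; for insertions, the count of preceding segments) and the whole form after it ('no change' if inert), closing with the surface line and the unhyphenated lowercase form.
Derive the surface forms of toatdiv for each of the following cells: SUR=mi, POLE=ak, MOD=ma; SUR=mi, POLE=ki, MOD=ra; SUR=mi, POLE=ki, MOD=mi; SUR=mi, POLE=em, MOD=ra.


cell SUR=mi, POLE=ak, MOD=ma:
underlying: b-toatdiv-ru-e
1. 0 -> e / C _ C: inserts after position(s) 1, 5, 8: betoatediverue
2. e -> o, i -> u / B C0 _: fires at position(s) 7, 14: betoatodiveruo
3. b -> p, d -> t, g -> k, v -> f, z -> s / _ #: no change
surface: betoatodiveruo

cell SUR=mi, POLE=ki, MOD=ra:
underlying: b-toatdiv-ro-a
1. 0 -> e / C _ C: inserts after position(s) 1, 5, 8: betoatediveroa
2. e -> o, i -> u / B C0 _: fires at position(s) 7: betoatodiveroa
3. b -> p, d -> t, g -> k, v -> f, z -> s / _ #: no change
surface: betoatodiveroa

cell SUR=mi, POLE=ki, MOD=mi:
underlying: b-toatdiv-za-a
1. 0 -> e / C _ C: inserts after position(s) 1, 5, 8: betoatedivezaa
2. e -> o, i -> u / B C0 _: fires at position(s) 7: betoatodivezaa
3. b -> p, d -> t, g -> k, v -> f, z -> s / _ #: no change
surface: betoatodivezaa

cell SUR=mi, POLE=em, MOD=ra:
underlying: b-toatdiv-ro-pag
1. 0 -> e / C _ C: inserts after position(s) 1, 5, 8: betoatediveropag
2. e -> o, i -> u / B C0 _: fires at position(s) 7: betoatodiveropag
3. b -> p, d -> t, g -> k, v -> f, z -> s / _ #: fires at position(s) 16: betoatodiveropak
surface: betoatodiveropak


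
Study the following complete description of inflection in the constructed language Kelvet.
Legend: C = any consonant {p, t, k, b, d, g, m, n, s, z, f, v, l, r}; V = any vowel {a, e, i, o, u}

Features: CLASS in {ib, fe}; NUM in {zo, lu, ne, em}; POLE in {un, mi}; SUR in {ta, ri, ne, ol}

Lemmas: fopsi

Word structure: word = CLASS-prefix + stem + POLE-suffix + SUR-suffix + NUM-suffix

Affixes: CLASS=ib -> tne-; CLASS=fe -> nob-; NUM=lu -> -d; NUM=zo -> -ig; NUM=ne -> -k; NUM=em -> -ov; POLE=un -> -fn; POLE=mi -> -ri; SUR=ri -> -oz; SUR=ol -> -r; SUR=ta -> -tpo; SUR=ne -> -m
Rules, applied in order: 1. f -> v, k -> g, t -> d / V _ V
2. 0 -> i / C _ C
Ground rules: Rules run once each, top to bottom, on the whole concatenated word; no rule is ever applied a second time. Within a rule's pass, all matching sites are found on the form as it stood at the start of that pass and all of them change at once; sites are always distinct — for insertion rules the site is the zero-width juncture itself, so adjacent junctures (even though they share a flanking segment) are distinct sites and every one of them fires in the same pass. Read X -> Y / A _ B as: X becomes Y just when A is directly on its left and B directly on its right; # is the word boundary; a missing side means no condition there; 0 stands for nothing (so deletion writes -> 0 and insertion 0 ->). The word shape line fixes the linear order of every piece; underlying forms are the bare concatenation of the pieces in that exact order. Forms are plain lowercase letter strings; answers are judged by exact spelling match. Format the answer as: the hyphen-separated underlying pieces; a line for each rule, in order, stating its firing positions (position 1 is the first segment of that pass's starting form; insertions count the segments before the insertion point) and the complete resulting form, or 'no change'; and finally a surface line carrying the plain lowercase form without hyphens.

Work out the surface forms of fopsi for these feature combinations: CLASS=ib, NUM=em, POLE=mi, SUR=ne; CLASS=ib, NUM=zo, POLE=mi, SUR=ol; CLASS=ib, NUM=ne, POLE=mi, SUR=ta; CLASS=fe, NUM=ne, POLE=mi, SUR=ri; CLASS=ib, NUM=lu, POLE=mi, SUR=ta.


cell CLASS=ib, NUM=em, POLE=mi, SUR=ne:
underlying: tne-fopsi-ri-m-ov
1. f -> v, k -> g, t -> d / V _ V: fires at position(s) 4: tnevopsirimov
2. 0 -> i / C _ C: inserts after position(s) 1, 6: tinevopisirimov
surface: tinevopisirimov

cell CLASS=ib, NUM=zo, POLE=mi, SUR=ol:
underlying: tne-fopsi-ri-r-ig
1. f -> v, k -> g, t -> d / V _ V: fires at position(s) 4: tnevopsiririg
2. 0 -> i / C _ C: inserts after position(s) 1, 6: tinevopisiririg
surface: tinevopisiririg

cell CLASS=ib, NUM=ne, POLE=mi, SUR=ta:
underlying: tne-fopsi-ri-tpo-k
1. f -> v, k -> g, t -> d / V _ V: fires at position(s) 4: tnevopsiritpok
2. 0 -> i / C _ C: inserts after position(s) 1, 6, 11: tinevopisiritipok
surface: tinevopisiritipok

cell CLASS=fe, NUM=ne, POLE=mi, SUR=ri:
underlying: nob-fopsi-ri-oz-k
1. f -> v, k -> g, t -> d / V _ V: no change
2. 0 -> i / C _ C: inserts after position(s) 3, 6, 12: nobifopisiriozik
surface: nobifopisiriozik

cell CLASS=ib, NUM=lu, POLE=mi, SUR=ta:
underlying: tne-fopsi-ri-tpo-d
1. f -> v, k -> g, t -> d / V _ V: fires at position(s) 4: tnevopsiritpod
2. 0 -> i / C _ C: inserts after position(s) 1, 6, 11: tinevopisiritipod
surface: tinevopisiritipod


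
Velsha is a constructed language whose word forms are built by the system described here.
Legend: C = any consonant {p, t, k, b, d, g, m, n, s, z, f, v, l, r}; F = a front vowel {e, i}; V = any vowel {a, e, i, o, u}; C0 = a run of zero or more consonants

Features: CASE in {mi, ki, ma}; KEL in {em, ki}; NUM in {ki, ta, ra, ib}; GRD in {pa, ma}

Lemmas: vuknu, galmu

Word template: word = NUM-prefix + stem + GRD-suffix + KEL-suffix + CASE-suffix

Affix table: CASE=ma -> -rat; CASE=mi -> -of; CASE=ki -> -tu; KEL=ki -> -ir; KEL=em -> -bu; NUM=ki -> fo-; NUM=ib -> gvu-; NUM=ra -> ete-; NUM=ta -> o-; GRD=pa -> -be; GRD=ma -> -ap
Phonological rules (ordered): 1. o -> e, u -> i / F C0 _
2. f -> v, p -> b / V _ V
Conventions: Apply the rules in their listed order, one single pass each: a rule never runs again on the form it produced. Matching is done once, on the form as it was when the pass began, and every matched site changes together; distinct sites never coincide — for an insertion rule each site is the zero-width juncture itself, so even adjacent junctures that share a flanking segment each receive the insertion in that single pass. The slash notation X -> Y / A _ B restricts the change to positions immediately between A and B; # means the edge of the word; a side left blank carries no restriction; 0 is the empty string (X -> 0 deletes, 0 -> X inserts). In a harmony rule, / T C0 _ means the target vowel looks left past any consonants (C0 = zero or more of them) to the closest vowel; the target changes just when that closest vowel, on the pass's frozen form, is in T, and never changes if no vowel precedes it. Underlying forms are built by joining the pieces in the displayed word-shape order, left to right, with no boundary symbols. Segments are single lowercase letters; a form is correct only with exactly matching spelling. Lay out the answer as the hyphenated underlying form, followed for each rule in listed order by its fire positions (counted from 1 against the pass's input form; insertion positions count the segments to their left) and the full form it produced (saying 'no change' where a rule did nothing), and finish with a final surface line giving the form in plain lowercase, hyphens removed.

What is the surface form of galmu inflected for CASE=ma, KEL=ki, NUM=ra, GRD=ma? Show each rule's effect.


underlying: ete-galmu-ap-ir-rat
1. o -> e, u -> i / F C0 _: no change
2. f -> v, p -> b / V _ V: fires at position(s) 10: etegalmuabirrat
surface: etegalmuabirrat


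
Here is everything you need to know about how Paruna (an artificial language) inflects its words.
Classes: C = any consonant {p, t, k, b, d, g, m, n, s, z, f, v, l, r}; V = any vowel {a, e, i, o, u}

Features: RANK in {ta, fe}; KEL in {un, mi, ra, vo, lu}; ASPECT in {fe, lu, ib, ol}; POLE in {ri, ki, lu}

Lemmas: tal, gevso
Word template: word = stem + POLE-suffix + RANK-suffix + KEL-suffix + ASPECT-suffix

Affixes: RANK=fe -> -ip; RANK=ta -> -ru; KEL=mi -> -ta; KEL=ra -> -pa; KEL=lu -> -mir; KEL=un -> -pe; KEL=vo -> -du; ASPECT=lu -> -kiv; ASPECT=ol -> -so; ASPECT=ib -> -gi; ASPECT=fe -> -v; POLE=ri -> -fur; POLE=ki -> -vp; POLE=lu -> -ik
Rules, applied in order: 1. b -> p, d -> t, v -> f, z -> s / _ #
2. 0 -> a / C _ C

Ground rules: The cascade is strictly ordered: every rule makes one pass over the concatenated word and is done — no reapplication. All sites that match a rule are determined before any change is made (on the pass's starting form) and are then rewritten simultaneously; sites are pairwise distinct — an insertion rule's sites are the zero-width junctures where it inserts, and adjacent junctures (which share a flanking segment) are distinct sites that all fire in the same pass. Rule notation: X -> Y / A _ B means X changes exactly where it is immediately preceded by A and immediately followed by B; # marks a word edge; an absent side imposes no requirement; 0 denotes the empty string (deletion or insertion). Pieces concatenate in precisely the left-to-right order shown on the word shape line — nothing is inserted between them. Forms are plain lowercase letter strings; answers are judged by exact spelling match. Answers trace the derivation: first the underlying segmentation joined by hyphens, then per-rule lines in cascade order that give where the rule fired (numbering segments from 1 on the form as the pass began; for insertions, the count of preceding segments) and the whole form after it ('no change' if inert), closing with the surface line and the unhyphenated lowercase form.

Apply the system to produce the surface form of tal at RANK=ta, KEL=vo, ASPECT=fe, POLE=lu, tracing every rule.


underlying: tal-ik-ru-du-v
1. b -> p, d -> t, v -> f, z -> s / _ #: fires at position(s) 10: talikruduf
2. 0 -> a / C _ C: inserts after position(s) 5: talikaruduf
surface: talikaruduf


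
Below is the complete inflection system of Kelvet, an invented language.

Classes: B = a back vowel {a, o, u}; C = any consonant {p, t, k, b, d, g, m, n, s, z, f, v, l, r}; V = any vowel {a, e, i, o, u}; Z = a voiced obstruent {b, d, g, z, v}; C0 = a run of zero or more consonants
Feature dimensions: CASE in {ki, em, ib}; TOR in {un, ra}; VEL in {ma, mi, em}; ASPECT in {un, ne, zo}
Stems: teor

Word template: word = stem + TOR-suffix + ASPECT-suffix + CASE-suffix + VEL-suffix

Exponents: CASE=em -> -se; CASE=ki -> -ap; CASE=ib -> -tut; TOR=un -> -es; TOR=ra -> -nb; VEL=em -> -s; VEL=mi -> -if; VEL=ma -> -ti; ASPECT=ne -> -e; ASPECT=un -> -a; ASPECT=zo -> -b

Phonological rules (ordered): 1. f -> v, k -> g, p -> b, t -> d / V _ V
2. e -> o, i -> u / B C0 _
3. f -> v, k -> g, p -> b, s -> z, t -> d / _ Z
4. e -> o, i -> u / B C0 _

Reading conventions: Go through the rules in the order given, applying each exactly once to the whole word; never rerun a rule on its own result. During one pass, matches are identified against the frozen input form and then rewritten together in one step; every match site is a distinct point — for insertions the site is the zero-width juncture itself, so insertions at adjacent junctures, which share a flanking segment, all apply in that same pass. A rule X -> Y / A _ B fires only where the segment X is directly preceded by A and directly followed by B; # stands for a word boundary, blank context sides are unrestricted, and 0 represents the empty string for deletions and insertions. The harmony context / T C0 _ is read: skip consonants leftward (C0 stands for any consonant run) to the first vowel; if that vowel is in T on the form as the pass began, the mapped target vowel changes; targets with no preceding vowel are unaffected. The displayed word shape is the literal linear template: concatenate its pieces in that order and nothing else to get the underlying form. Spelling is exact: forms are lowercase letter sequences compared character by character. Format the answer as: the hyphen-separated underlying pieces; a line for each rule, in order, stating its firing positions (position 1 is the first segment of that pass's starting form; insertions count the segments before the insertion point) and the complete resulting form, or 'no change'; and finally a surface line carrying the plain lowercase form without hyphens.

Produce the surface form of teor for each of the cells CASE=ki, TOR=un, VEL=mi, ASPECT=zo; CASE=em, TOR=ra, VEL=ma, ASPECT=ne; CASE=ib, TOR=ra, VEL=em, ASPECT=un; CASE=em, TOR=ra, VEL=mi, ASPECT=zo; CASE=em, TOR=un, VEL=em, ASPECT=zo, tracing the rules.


cell CASE=ki, TOR=un, VEL=mi, ASPECT=zo:
underlying: teor-es-b-ap-if
1. f -> v, k -> g, p -> b, t -> d / V _ V: fires at position(s) 9: teoresbabif
2. e -> o, i -> u / B C0 _: fires at position(s) 5, 10: teorosbabuf
3. f -> v, k -> g, p -> b, s -> z, t -> d / _ Z: fires at position(s) 6: teorozbabuf
4. e -> o, i -> u / B C0 _: no change
surface: teorozbabuf

cell CASE=em, TOR=ra, VEL=ma, ASPECT=ne:
underlying: teor-nb-e-se-ti
1. f -> v, k -> g, p -> b, t -> d / V _ V: fires at position(s) 10: teornbesedi
2. e -> o, i -> u / B C0 _: fires at position(s) 7: teornbosedi
3. f -> v, k -> g, p -> b, s -> z, t -> d / _ Z: no change
4. e -> o, i -> u / B C0 _: fires at position(s) 9: teornbosodi
surface: teornbosodi

cell CASE=ib, TOR=ra, VEL=em, ASPECT=un:
underlying: teor-nb-a-tut-s
1. f -> v, k -> g, p -> b, t -> d / V _ V: fires at position(s) 8: teornbaduts
2. e -> o, i -> u / B C0 _: no change
3. f -> v, k -> g, p -> b, s -> z, t -> d / _ Z: no change
4. e -> o, i -> u / B C0 _: no change
surface: teornbaduts

cell CASE=em, TOR=ra, VEL=mi, ASPECT=zo:
underlying: teor-nb-b-se-if
1. f -> v, k -> g, p -> b, t -> d / V _ V: no change
2. e -> o, i -> u / B C0 _: fires at position(s) 9: teornbbsoif
3. f -> v, k -> g, p -> b, s -> z, t -> d / _ Z: no change
4. e -> o, i -> u / B C0 _: fires at position(s) 10: teornbbsouf
surface: teornbbsouf

cell CASE=em, TOR=un, VEL=em, ASPECT=zo:
underlying: teor-es-b-se-s
1. f -> v, k -> g, p -> b, t -> d / V _ V: no change
2. e -> o, i -> u / B C0 _: fires at position(s) 5: teorosbses
3. f -> v, k -> g, p -> b, s -> z, t -> d / _ Z: fires at position(s) 6: teorozbses
4. e -> o, i -> u / B C0 _: fires at position(s) 9: teorozbsos
surface: teorozbsos


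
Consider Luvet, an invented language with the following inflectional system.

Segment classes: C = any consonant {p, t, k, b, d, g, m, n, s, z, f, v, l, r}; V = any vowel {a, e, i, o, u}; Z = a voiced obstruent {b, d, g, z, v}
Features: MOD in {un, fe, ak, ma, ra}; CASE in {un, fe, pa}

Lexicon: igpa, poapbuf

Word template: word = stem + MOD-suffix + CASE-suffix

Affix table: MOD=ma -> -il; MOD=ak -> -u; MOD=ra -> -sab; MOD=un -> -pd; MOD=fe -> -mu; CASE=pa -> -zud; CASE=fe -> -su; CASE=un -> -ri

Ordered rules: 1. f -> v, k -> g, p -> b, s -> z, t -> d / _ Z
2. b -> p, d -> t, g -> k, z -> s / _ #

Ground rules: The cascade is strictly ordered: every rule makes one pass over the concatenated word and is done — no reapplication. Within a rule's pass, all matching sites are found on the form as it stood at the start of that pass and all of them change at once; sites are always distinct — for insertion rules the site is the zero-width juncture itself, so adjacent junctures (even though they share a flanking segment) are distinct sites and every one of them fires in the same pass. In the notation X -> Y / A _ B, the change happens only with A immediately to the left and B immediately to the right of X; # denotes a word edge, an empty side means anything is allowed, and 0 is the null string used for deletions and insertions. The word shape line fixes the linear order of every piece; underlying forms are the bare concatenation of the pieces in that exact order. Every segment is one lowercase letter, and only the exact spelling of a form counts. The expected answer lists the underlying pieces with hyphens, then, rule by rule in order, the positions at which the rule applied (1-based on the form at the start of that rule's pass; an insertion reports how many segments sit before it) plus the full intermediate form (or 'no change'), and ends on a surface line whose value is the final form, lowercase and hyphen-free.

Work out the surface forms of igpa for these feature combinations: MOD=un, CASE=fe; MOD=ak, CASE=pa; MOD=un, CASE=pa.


cell MOD=un, CASE=fe:
underlying: igpa-pd-su
1. f -> v, k -> g, p -> b, s -> z, t -> d / _ Z: fires at position(s) 5: igpabdsu
2. b -> p, d -> t, g -> k, z -> s / _ #: no change
surface: igpabdsu

cell MOD=ak, CASE=pa:
underlying: igpa-u-zud
1. f -> v, k -> g, p -> b, s -> z, t -> d / _ Z: no change
2. b -> p, d -> t, g -> k, z -> s / _ #: fires at position(s) 8: igpauzut
surface: igpauzut

cell MOD=un, CASE=pa:
underlying: igpa-pd-zud
1. f -> v, k -> g, p -> b, s -> z, t -> d / _ Z: fires at position(s) 5: igpabdzud
2. b -> p, d -> t, g -> k, z -> s / _ #: fires at position(s) 9: igpabdzut
surface: igpabdzut


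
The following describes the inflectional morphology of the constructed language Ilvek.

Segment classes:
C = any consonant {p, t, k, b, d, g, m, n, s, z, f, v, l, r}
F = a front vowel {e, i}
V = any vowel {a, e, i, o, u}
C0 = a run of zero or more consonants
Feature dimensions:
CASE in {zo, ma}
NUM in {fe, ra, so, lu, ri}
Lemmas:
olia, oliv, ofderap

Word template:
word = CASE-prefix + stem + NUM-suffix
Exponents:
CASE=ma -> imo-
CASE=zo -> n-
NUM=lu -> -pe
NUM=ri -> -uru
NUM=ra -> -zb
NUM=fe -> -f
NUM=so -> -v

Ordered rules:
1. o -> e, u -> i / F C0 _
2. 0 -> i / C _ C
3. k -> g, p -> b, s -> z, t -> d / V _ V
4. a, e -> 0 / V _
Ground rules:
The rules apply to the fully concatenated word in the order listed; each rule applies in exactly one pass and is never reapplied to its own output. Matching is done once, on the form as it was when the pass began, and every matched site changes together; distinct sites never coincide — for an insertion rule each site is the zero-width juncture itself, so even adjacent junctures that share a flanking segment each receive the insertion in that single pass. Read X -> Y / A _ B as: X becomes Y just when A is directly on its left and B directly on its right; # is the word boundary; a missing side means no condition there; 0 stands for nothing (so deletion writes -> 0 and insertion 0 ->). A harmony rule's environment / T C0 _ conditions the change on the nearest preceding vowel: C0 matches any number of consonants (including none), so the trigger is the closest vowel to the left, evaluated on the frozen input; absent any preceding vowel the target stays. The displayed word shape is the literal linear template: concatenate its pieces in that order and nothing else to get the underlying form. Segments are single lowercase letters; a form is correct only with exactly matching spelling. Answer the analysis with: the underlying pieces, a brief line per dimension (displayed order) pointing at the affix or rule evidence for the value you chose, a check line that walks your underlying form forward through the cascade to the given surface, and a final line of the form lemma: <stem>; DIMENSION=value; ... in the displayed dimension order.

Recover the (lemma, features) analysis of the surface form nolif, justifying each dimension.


underlying: n-olia-f
CASE=zo - signalled by the affix n-
NUM=fe - signalled by the affix -f
check: noliaf -> noliaf -> noliaf -> noliaf -> nolif
lemma: olia; CASE=zo; NUM=fe


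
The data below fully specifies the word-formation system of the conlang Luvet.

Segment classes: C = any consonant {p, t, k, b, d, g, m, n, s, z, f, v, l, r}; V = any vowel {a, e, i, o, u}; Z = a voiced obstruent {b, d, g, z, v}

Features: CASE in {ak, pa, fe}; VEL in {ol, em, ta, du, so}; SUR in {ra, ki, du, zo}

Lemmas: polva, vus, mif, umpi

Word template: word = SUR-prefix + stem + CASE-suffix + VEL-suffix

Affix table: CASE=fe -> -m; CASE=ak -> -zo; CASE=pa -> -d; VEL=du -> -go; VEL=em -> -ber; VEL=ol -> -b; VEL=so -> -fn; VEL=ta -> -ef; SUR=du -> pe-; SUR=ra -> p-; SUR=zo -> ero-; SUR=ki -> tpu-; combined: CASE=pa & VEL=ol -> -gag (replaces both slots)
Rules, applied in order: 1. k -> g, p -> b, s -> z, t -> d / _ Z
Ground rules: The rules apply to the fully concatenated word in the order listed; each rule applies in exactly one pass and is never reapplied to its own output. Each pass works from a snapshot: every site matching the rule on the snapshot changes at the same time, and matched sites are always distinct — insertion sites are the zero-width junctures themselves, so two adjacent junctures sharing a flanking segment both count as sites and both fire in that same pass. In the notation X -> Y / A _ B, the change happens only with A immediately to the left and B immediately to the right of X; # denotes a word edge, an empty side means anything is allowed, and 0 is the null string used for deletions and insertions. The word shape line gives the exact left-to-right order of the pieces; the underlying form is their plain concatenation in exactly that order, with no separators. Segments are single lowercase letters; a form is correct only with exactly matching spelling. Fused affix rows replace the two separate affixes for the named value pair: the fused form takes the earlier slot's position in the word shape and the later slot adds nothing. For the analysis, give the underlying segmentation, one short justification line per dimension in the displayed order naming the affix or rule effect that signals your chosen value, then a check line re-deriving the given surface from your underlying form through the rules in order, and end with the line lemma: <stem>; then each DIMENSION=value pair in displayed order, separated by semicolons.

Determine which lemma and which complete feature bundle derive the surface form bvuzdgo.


underlying: p-vus-d-go
CASE=pa - signalled by the affix -d
VEL=du - signalled by the affix -go
SUR=ra - signalled by the affix p-
check: pvusdgo -> bvuzdgo
lemma: vus; CASE=pa; VEL=du; SUR=ra


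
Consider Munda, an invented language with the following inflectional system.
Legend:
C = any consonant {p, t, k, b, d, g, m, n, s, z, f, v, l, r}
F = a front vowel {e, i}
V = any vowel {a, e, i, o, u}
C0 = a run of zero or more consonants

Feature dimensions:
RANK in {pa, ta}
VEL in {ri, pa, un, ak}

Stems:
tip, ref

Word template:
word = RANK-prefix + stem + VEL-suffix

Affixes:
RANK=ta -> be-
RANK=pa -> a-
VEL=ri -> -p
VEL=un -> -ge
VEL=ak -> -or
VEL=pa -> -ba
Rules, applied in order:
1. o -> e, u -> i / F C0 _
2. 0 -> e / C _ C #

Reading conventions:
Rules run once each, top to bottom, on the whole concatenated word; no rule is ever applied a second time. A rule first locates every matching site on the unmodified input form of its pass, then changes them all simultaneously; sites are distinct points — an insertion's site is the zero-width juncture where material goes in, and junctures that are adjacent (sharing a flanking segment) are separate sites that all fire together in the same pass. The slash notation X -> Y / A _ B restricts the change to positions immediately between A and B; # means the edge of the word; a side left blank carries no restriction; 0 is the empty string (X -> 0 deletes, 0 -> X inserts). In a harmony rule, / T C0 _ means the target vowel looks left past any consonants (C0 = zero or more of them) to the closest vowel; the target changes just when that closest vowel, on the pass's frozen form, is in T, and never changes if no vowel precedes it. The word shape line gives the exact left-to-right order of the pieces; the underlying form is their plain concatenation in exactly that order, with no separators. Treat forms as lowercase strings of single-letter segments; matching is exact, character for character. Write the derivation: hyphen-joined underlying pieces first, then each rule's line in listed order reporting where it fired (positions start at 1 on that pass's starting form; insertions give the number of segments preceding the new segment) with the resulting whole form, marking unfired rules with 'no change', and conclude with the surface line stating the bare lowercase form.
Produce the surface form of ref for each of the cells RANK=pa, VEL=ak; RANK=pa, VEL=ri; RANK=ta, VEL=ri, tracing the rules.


cell RANK=pa, VEL=ak:
underlying: a-ref-or
1. o -> e, u -> i / F C0 _: fires at position(s) 5: arefer
2. 0 -> e / C _ C #: no change
surface: arefer

cell RANK=pa, VEL=ri:
underlying: a-ref-p
1. o -> e, u -> i / F C0 _: no change
2. 0 -> e / C _ C #: inserts after position(s) 4: arefep
surface: arefep

cell RANK=ta, VEL=ri:
underlying: be-ref-p
1. o -> e, u -> i / F C0 _: no change
2. 0 -> e / C _ C #: inserts after position(s) 5: berefep
surface: berefep


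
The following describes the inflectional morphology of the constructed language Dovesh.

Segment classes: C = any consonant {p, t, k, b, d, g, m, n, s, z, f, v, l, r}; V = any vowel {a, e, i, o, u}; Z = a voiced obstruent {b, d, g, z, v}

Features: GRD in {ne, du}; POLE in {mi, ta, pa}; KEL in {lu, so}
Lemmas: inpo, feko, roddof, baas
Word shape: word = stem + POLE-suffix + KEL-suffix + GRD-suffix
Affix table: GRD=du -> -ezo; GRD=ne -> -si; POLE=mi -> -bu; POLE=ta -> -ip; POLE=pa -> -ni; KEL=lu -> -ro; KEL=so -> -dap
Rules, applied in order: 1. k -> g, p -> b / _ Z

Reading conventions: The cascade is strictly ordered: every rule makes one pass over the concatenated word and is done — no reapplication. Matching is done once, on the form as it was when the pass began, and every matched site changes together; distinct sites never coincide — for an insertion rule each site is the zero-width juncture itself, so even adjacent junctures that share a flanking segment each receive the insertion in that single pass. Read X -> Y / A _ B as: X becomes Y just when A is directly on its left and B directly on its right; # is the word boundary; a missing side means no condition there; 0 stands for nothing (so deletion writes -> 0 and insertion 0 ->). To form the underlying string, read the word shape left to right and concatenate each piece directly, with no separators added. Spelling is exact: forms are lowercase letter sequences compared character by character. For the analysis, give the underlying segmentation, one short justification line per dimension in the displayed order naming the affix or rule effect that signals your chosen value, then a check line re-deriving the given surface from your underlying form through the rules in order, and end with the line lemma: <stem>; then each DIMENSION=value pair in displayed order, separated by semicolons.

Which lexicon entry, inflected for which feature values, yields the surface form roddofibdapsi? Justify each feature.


underlying: roddof-ip-dap-si
GRD=ne - signalled by the affix -si
POLE=ta - signalled by the affix -ip
KEL=so - signalled by the affix -dap
check: roddofipdapsi -> roddofibdapsi
lemma: roddof; GRD=ne; POLE=ta; KEL=so


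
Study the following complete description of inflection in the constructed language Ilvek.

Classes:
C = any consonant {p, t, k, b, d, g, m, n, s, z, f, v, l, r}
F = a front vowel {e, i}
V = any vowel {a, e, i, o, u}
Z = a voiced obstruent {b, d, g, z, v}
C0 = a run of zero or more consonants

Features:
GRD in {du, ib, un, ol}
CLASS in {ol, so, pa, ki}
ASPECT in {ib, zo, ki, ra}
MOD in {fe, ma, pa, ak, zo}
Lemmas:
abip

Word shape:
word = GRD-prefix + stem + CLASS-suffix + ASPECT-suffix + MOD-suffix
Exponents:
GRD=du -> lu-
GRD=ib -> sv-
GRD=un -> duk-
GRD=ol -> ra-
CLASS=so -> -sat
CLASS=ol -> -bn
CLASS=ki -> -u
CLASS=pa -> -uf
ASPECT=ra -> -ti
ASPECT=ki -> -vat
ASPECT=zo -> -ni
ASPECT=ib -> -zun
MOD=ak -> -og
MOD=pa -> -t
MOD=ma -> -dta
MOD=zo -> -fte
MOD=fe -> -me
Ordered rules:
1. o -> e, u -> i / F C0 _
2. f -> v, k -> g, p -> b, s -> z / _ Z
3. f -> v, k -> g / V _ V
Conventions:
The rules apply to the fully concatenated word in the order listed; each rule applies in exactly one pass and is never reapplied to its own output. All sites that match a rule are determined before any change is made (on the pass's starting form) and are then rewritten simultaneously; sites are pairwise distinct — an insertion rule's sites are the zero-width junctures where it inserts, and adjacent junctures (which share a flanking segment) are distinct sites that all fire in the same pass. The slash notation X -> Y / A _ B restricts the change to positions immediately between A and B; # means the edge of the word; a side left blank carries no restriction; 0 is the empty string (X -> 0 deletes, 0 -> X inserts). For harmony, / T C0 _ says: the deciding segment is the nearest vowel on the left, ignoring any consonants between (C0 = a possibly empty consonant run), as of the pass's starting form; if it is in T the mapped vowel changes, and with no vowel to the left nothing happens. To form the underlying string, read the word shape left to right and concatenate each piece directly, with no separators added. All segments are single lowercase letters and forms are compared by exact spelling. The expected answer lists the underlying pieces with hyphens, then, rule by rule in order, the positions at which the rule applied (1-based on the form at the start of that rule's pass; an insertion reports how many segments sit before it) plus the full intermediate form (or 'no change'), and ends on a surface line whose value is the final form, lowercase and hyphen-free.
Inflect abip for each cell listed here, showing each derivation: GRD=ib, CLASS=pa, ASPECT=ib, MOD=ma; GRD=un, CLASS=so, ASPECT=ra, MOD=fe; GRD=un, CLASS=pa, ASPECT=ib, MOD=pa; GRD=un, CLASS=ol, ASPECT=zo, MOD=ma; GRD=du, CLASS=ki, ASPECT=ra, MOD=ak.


cell GRD=ib, CLASS=pa, ASPECT=ib, MOD=ma:
underlying: sv-abip-uf-zun-dta
1. o -> e, u -> i / F C0 _: fires at position(s) 7: svabipifzundta
2. f -> v, k -> g, p -> b, s -> z / _ Z: fires at position(s) 1, 8: zvabipivzundta
3. f -> v, k -> g / V _ V: no change
surface: zvabipivzundta

cell GRD=un, CLASS=so, ASPECT=ra, MOD=fe:
underlying: duk-abip-sat-ti-me
1. o -> e, u -> i / F C0 _: no change
2. f -> v, k -> g, p -> b, s -> z / _ Z: no change
3. f -> v, k -> g / V _ V: fires at position(s) 3: dugabipsattime
surface: dugabipsattime

cell GRD=un, CLASS=pa, ASPECT=ib, MOD=pa:
underlying: duk-abip-uf-zun-t
1. o -> e, u -> i / F C0 _: fires at position(s) 8: dukabipifzunt
2. f -> v, k -> g, p -> b, s -> z / _ Z: fires at position(s) 9: dukabipivzunt
3. f -> v, k -> g / V _ V: fires at position(s) 3: dugabipivzunt
surface: dugabipivzunt

cell GRD=un, CLASS=ol, ASPECT=zo, MOD=ma:
underlying: duk-abip-bn-ni-dta
1. o -> e, u -> i / F C0 _: no change
2. f -> v, k -> g, p -> b, s -> z / _ Z: fires at position(s) 7: dukabibbnnidta
3. f -> v, k -> g / V _ V: fires at position(s) 3: dugabibbnnidta
surface: dugabibbnnidta

cell GRD=du, CLASS=ki, ASPECT=ra, MOD=ak:
underlying: lu-abip-u-ti-og
1. o -> e, u -> i / F C0 _: fires at position(s) 7, 10: luabipitieg
2. f -> v, k -> g, p -> b, s -> z / _ Z: no change
3. f -> v, k -> g / V _ V: no change
surface: luabipitieg


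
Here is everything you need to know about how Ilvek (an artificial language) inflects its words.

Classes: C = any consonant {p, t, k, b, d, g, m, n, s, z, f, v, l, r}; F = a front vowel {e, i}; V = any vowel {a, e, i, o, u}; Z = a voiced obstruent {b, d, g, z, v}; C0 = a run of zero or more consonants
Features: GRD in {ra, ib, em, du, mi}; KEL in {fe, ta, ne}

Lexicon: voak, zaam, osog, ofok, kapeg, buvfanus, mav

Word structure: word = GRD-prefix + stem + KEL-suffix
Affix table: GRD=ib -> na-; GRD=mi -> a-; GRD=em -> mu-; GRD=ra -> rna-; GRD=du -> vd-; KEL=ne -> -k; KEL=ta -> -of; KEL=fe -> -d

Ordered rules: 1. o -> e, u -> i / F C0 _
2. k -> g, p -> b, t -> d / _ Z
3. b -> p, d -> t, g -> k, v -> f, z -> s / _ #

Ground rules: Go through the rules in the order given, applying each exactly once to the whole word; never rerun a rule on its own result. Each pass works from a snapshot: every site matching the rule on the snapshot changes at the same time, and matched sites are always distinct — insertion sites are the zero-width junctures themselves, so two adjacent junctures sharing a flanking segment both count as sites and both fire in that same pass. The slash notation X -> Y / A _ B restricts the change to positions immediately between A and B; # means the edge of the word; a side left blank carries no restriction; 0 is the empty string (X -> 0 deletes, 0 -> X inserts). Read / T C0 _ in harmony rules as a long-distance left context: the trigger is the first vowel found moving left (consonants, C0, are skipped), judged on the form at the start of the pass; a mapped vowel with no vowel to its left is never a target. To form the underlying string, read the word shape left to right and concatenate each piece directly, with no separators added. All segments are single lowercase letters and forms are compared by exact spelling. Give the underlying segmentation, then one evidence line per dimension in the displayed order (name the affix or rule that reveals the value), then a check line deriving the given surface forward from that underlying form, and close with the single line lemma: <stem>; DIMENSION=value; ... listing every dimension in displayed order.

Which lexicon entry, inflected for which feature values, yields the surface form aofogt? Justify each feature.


underlying: a-ofok-d
GRD=mi - signalled by the affix a-
KEL=fe - signalled by the affix -d
check: aofokd -> aofokd -> aofogd -> aofogt
lemma: ofok; GRD=mi; KEL=fe
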